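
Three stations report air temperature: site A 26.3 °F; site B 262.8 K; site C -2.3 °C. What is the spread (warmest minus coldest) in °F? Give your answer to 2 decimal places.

14.49 °F

site A: 26.3 °F = -3.167 °C.
site B: 262.8 K = -10.350 °C.
Spread: (-2.300) − (-10.350) = 8.050 °C = 14.49 °F.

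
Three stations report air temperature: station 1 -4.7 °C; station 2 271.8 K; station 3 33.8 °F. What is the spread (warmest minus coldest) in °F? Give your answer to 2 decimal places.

10.26 °F

station 2: 271.8 K = -1.350 °C.
station 3: 33.8 °F = 1.000 °C.
Spread: 1.000 − (-4.700) = 5.700 °C = 10.26 °F.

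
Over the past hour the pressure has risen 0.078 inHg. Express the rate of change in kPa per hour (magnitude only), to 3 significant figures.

0.264 kPa per hour

0.078 inHg / 1 h × 3.38639 kPa/inHg = 0.264 kPa/h.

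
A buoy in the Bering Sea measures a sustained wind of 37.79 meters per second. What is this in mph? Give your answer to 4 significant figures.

84.53 mph

1 m/s = 2.23694 mph, so 37.79 × 2.23694 = 84.53 mph.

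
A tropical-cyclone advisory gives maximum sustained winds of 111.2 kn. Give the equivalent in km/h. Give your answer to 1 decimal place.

1 kt = 1.852 km/h, so 111.2 × 1.852 = 205.9 km/h.

205.9 km/h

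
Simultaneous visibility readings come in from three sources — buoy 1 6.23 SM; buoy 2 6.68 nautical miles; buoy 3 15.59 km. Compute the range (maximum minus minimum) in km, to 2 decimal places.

buoy 1: 6.23 SM = 10.0262 km.
buoy 2: 6.68 nmi = 12.3714 km.
Spread: 15.5900 − 10.0262 = 5.56 km.

5.56 km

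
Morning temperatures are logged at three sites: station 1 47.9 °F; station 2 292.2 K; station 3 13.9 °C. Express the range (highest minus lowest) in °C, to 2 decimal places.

10.22 °C

station 1: 47.9 °F = 8.833 °C.
station 2: 292.2 K = 19.050 °C.
Spread: 19.050 − 8.833 = 10.217 °C.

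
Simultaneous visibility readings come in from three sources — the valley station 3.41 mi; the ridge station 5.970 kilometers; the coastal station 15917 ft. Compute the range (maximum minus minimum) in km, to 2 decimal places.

1.12 km

the valley station: 3.41 SM = 5.4879 km.
the coastal station: 15917 ft = 4.8515 km.
Spread: 5.9700 − 4.8515 = 1.12 km.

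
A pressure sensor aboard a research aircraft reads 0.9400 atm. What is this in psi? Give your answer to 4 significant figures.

1 atm = 14.6959 psi, so 0.9400 × 14.6959 = 13.81 psi.

13.81 psi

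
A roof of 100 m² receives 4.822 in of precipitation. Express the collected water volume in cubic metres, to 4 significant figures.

Depth: 4.822 in × 25.4 = 122.4788 mm.
1 mm over 1 m² is 1 L, so volume = 122.4788 × 100 = 12247.88 L = 12.25 m³.

12.25 cubic metres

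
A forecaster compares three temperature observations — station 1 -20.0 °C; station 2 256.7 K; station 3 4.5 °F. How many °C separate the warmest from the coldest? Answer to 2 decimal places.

4.72 °C

station 2: 256.7 K = -16.450 °C.
station 3: 4.5 °F = -15.278 °C.
Spread: (-15.278) − (-20.000) = 4.722 °C.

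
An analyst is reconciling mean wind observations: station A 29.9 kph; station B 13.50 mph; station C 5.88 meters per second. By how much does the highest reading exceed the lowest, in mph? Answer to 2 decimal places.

5.43 mph

station A: 29.9 km/h = 18.5790 mph.
station C: 5.88 m/s = 13.1532 mph.
Spread: 18.5790 − 13.1532 = 5.43 mph.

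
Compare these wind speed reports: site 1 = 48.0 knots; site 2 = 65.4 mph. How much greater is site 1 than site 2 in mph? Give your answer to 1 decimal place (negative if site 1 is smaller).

site 1: 48.0 kt = 55.237 mph.
Difference: 55.237 − 65.400 = -10.2 mph.

-10.2 mph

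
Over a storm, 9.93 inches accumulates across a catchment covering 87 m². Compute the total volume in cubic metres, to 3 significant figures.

21.9 cubic metres

Depth: 9.93 in × 25.4 = 252.222 mm.
1 mm over 1 m² is 1 L, so volume = 252.222 × 87 = 21943.314 L = 21.9 m³.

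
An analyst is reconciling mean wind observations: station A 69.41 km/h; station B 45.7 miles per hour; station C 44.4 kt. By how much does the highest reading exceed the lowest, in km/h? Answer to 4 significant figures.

station B: 45.7 mph = 73.5470 km/h.
station C: 44.4 kt = 82.2288 km/h.
Spread: 82.2288 − 69.4100 = 12.82 km/h.

12.82 km/h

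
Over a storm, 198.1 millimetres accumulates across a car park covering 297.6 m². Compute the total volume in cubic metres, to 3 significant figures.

59.0 cubic metres

1 mm over 1 m² is 1 L, so volume = 198.1 × 297.6 = 58954.56 L = 59.0 m³.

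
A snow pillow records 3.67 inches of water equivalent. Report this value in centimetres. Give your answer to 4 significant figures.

1 in = 2.54 cm, so 3.67 × 2.54 = 9.322 cm.

9.322 cm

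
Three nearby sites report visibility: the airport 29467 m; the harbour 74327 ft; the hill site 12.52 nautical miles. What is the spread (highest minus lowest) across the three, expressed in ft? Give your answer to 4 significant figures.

22350 ft

the airport: 29467 m = 96676.51 ft.
the hill site: 12.52 nmi = 76072.97 ft.
Spread: 96676.51 − 74327.00 = 22350 ft.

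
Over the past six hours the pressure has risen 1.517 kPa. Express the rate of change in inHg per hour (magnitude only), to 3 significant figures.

1.517 kPa / 6 h × 0.2953 inHg/kPa = 0.0747 inHg/h.

0.0747 inHg per hour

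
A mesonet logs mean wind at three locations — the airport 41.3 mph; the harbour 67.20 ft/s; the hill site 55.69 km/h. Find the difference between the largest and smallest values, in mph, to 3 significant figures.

the harbour: 67.20 ft/s = 45.818 mph.
the hill site: 55.69 km/h = 34.604 mph.
Spread: 45.818 − 34.604 = 11.2 mph.

11.2 mph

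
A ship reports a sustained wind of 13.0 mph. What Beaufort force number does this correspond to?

Beaufort force 4

13.0 mph = 5.8 m/s, which is Beaufort 4 (moderate breeze, 5.5–7.9 m/s).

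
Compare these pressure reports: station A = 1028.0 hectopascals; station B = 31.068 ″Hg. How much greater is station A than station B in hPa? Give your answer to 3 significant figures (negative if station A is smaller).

-24.1 hPa

station B: 31.068 inHg = 1052.083 hPa.
Difference: 1028.000 − 1052.083 = -24.1 hPa.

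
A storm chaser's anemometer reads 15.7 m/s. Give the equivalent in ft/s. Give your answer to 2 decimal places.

51.51 ft/s

1 m/s = 3.28084 ft/s, so 15.7 × 3.28084 = 51.51 ft/s.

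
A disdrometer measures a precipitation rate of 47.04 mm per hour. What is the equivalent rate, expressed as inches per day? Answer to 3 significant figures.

44.4 in/day

47.04 mm/hour × 0.0393701 in/mm × 24 hour/day = 44.4 in/day.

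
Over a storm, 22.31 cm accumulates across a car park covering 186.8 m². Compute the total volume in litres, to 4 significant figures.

41680 litres

Depth: 22.31 cm × 10 = 223.1 mm.
1 mm over 1 m² is 1 L, so volume = 223.1 × 186.8 = 41675.08 L ≈ 41680 L.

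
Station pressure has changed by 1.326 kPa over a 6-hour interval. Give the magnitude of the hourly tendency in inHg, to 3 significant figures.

1.326 kPa / 6 h × 0.2953 inHg/kPa = 0.0653 inHg/h.

0.0653 inHg per hour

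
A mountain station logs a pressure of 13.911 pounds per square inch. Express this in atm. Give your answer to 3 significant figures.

0.947 atm

1 psi = 0.068046 atm, so 13.911 × 0.068046 = 0.947 atm.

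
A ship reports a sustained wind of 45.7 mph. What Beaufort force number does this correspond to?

45.7 mph = 20.4 m/s, which is Beaufort 8 (gale, 17.2–20.7 m/s).

Beaufort force 8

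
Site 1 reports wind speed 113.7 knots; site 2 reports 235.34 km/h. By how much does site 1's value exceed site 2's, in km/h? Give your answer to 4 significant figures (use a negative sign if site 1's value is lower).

site 1: 113.7 kt = 210.5724 km/h.
Difference: 210.5724 − 235.3400 = -24.77 km/h.

-24.77 km/h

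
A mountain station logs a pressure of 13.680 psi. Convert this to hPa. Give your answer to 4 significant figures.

1 psi = 68.9476 hPa, so 13.680 × 68.9476 = 943.2 hPa.

943.2 hPa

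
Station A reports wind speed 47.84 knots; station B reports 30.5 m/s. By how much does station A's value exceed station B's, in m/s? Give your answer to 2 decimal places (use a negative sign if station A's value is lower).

-5.89 m/s

station A: 47.84 kt = 24.6110 m/s.
Difference: 24.6110 − 30.5000 = -5.89 m/s.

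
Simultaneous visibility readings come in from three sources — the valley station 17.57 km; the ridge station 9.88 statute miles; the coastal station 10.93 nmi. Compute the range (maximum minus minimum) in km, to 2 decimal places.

the ridge station: 9.88 SM = 15.9003 km.
the coastal station: 10.93 nmi = 20.2424 km.
Spread: 20.2424 − 15.9003 = 4.34 km.

4.34 km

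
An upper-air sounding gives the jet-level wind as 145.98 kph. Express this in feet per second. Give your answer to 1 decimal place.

133.0 ft/s

1 km/h = 0.911344 ft/s, so 145.98 × 0.911344 = 133.0 ft/s.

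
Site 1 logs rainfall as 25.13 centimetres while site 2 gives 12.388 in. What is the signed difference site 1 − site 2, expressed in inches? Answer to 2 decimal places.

-2.49 in

site 1: 25.13 cm = 9.8937 in.
Difference: 9.8937 − 12.3880 = -2.49 in.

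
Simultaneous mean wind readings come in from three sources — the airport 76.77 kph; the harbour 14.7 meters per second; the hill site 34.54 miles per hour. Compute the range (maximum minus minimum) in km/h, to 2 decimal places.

the harbour: 14.7 m/s = 52.9200 km/h.
the hill site: 34.54 mph = 55.5867 km/h.
Spread: 76.7700 − 52.9200 = 23.85 km/h.

23.85 km/h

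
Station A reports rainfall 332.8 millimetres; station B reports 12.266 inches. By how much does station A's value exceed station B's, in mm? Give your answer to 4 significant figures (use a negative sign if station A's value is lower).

station B: 12.266 in = 311.5564 mm.
Difference: 332.8000 − 311.5564 = 21.24 mm.

21.24 mm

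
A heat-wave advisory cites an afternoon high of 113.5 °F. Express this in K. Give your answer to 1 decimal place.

318.4 K

First to °C: 45.28 °C.
Then to K: 318.4 K.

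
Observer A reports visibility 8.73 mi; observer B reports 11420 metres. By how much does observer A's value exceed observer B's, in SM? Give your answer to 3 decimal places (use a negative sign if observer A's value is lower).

1.634 SM

observer B: 11420 m = 7.09606 SM.
Difference: 8.73000 − 7.09606 = 1.634 SM.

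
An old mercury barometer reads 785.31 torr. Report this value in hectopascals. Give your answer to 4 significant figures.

1047 hPa

1 mmHg = 1.33322 hPa, so 785.31 × 1.33322 = 1047 hPa.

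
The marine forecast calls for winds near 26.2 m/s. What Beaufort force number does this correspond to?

26.2 m/s lies in the Beaufort 10 band (storm, 24.5–28.4 m/s).

Beaufort force 10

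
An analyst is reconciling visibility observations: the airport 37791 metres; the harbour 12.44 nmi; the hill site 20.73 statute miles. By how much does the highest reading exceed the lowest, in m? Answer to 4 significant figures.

the harbour: 12.44 nmi = 23038.88 m.
the hill site: 20.73 SM = 33361.70 m.
Spread: 37791.00 − 23038.88 = 14750 m.

14750 m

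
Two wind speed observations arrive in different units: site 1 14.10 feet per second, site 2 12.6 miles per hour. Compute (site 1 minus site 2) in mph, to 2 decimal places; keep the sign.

site 1: 14.10 ft/s = 9.6136 mph.
Difference: 9.6136 − 12.6000 = -2.99 mph.

-2.99 mph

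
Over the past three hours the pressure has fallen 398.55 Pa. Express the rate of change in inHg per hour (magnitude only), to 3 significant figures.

0.0392 inHg per hour

398.55 Pa / 3 h × 0.0002953 inHg/Pa = 0.0392 inHg/h.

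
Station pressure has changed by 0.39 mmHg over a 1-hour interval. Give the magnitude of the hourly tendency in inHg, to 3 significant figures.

0.39 mmHg / 1 h × 0.0393701 inHg/mmHg = 0.0154 inHg/h.

0.0154 inHg per hour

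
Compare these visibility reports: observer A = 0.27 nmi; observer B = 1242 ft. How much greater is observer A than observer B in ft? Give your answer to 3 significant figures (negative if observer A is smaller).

observer A: 0.27 nmi = 1640.55 ft.
Difference: 1640.55 − 1242.00 = 399 ft.

399 ft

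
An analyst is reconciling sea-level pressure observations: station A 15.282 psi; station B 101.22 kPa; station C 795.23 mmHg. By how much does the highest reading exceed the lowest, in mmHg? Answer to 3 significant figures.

36.0 mmHg

station A: 15.282 psi = 790.307 mmHg.
station B: 101.22 kPa = 759.212 mmHg.
Spread: 795.230 − 759.212 = 36.0 mmHg.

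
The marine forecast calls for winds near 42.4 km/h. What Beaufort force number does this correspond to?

42.4 km/h = 11.8 m/s, which is Beaufort 6 (strong breeze, 10.8–13.8 m/s).

Beaufort force 6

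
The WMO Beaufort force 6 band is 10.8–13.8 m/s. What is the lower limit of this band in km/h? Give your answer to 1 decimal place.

10.8–13.8 m/s × 3.6 = 38.9–49.7 km/h.

38.9 km/h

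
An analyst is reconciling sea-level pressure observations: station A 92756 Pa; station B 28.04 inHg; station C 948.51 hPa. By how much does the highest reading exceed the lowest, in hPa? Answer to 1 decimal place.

22.0 hPa

station A: 92756 Pa = 927.560 hPa.
station B: 28.04 inHg = 949.543 hPa.
Spread: 949.543 − 927.560 = 22.0 hPa.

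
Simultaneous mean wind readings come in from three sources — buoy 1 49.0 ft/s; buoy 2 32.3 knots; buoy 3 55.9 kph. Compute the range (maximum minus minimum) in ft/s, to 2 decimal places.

buoy 2: 32.3 kt = 54.5163 ft/s.
buoy 3: 55.9 km/h = 50.9442 ft/s.
Spread: 54.5163 − 49.0000 = 5.52 ft/s.

5.52 ft/s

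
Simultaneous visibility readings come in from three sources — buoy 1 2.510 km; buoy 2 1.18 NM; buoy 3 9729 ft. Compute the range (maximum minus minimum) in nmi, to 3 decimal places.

buoy 1: 2.510 km = 1.35529 nmi.
buoy 3: 9729 ft = 1.60119 nmi.
Spread: 1.60119 − 1.18000 = 0.421 nmi.

0.421 nmi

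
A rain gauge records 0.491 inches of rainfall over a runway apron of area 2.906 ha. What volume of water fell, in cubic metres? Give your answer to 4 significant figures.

362.4 cubic metres

Depth: 0.491 in × 25.4 = 12.4714 mm.
Area: 2.906 ha = 29060 m².
1 mm over 1 m² is 1 L, so volume = 12.4714 × 29060 = 362418.88 L = 362.4 m³.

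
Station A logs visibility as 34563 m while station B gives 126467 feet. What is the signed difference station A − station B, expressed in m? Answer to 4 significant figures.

-3984 m

station B: 126467 ft = 38547.14 m.
Difference: 34563.00 − 38547.14 = -3984 m.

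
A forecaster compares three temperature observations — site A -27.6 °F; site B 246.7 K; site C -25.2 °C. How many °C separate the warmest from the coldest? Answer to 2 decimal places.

7.91 °C

site A: -27.6 °F = -33.111 °C.
site B: 246.7 K = -26.450 °C.
Spread: (-25.200) − (-33.111) = 7.911 °C.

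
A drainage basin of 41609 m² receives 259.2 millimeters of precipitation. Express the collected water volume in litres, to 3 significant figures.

1 mm over 1 m² is 1 L, so volume = 259.2 × 41609 = 10785053 L ≈ 10800000 L.

10800000 litres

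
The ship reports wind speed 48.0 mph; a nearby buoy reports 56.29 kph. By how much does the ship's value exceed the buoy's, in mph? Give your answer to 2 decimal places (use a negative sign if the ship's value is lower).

the buoy: 56.29 km/h = 34.9770 mph.
Difference: 48.0000 − 34.9770 = 13.02 mph.

13.02 mph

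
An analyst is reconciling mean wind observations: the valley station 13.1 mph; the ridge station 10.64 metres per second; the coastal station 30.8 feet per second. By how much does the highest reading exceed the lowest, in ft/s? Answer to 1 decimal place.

the valley station: 13.1 mph = 19.213 ft/s.
the ridge station: 10.64 m/s = 34.908 ft/s.
Spread: 34.908 − 19.213 = 15.7 ft/s.

15.7 ft/s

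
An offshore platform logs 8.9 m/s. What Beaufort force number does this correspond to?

Beaufort force 5

8.9 m/s lies in the Beaufort 5 band (fresh breeze, 8.0–10.7 m/s).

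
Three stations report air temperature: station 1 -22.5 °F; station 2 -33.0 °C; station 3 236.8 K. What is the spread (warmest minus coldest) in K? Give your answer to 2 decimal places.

station 1: -22.5 °F = -30.278 °C.
station 3: 236.8 K = -36.350 °C.
Spread: (-30.278) − (-36.350) = 6.072 °C.

6.07 K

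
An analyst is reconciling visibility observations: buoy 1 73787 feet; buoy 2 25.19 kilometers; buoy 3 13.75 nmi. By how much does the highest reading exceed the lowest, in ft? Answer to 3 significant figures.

9760 ft

buoy 2: 25.19 km = 82644.36 ft.
buoy 3: 13.75 nmi = 83546.59 ft.
Spread: 83546.59 − 73787.00 = 9760 ft.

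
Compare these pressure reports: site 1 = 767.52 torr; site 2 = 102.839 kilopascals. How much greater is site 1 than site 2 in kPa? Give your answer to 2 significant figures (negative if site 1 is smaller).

site 1: 767.52 mmHg = 102.3276 kPa.
Difference: 102.3276 − 102.8390 = -0.51 kPa.

-0.51 kPa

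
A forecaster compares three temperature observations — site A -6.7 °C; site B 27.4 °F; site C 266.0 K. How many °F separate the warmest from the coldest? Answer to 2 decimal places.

site B: 27.4 °F = -2.556 °C.
site C: 266.0 K = -7.150 °C.
Spread: (-2.556) − (-7.150) = 4.594 °C = 8.27 °F.

8.27 °F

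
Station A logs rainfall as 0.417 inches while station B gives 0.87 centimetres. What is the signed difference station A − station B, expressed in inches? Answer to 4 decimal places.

station B: 0.87 cm = 0.342520 in.
Difference: 0.417000 − 0.342520 = 0.0745 in.

0.0745 in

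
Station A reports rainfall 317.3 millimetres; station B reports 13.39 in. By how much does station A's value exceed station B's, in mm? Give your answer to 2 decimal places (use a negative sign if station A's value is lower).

-22.81 mm

station B: 13.39 in = 340.1060 mm.
Difference: 317.3000 − 340.1060 = -22.81 mm.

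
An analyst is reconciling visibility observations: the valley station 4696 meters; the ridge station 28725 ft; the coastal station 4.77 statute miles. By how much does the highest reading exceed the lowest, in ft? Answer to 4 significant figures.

the valley station: 4696 m = 15406.82 ft.
the coastal station: 4.77 SM = 25185.60 ft.
Spread: 28725.00 − 15406.82 = 13320 ft.

13320 ft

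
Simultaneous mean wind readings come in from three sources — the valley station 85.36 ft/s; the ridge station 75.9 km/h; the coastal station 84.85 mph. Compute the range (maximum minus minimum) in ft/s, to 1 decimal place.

55.3 ft/s

the ridge station: 75.9 km/h = 69.171 ft/s.
the coastal station: 84.85 mph = 124.447 ft/s.
Spread: 124.447 − 69.171 = 55.3 ft/s.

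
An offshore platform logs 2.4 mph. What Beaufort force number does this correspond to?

2.4 mph = 1.1 m/s, which is Beaufort 1 (light air, 0.3–1.5 m/s).

Beaufort force 1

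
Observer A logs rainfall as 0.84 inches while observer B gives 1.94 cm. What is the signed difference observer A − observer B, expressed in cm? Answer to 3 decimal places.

observer A: 0.84 in = 2.13360 cm.
Difference: 2.13360 − 1.94000 = 0.194 cm.

0.194 cm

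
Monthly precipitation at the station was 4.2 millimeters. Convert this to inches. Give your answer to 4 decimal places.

0.1654 in

1 mm = 0.0393701 in, so 4.2 × 0.0393701 = 0.1654 in.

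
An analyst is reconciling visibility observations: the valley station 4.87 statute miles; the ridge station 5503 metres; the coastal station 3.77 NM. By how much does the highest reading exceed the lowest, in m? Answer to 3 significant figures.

the valley station: 4.87 SM = 7837.51 m.
the coastal station: 3.77 nmi = 6982.04 m.
Spread: 7837.51 − 5503.00 = 2330 m.

2330 m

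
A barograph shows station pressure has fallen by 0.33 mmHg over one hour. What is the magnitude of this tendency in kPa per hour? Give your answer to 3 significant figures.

0.33 mmHg / 1 h × 0.133322 kPa/mmHg = 0.0440 kPa/h.

0.0440 kPa per hour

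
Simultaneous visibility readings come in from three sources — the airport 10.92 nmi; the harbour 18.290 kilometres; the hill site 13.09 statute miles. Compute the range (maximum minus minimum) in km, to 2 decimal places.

2.78 km

the airport: 10.92 nmi = 20.2238 km.
the hill site: 13.09 SM = 21.0663 km.
Spread: 21.0663 − 18.2900 = 2.78 km.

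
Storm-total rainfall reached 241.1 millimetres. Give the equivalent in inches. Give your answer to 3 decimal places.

1 mm = 0.0393701 in, so 241.1 × 0.0393701 = 9.492 in.

9.492 in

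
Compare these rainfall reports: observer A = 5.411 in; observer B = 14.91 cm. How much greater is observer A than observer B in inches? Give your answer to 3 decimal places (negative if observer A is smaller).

observer B: 14.91 cm = 5.87008 in.
Difference: 5.41100 − 5.87008 = -0.459 in.

-0.459 in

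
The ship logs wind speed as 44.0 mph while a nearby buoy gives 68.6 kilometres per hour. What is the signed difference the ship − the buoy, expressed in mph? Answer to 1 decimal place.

1.4 mph

the buoy: 68.6 km/h = 42.626 mph.
Difference: 44.000 − 42.626 = 1.4 mph.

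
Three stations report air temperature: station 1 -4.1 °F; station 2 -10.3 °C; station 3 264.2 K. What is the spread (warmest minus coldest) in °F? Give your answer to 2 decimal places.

station 1: -4.1 °F = -20.056 °C.
station 3: 264.2 K = -8.950 °C.
Spread: (-8.950) − (-20.056) = 11.106 °C = 19.99 °F.

19.99 °F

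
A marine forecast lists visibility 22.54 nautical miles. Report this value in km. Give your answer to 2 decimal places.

41.74 km

1 nmi = 1.852 km, so 22.54 × 1.852 = 41.74 km.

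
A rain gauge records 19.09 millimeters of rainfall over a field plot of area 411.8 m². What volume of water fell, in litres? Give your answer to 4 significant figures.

1 mm over 1 m² is 1 L, so volume = 19.09 × 411.8 = 7861.262 L ≈ 7861 L.

7861 litres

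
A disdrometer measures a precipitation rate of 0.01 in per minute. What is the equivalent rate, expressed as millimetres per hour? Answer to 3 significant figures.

0.01 in/minute × 25.4 mm/in × 60 minute/hour = 15.2 mm/hour.

15.2 mm/hour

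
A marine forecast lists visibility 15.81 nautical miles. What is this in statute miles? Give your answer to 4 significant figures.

18.19 SM

1 nmi = 1.15078 SM, so 15.81 × 1.15078 = 18.19 SM.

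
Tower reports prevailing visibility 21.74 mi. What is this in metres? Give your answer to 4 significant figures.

1 SM = 1609.34 m, so 21.74 × 1609.34 = 34990 m.

34990 m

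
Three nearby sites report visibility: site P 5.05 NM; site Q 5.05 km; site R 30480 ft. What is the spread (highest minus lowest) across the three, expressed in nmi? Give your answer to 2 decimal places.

site Q: 5.05 km = 2.7268 nmi.
site R: 30480 ft = 5.0164 nmi.
Spread: 5.0500 − 2.7268 = 2.32 nmi.

2.32 nmi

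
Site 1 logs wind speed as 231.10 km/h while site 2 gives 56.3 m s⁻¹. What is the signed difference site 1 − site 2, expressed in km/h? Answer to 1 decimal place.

28.4 km/h

site 2: 56.3 m/s = 202.680 km/h.
Difference: 231.100 − 202.680 = 28.4 km/h.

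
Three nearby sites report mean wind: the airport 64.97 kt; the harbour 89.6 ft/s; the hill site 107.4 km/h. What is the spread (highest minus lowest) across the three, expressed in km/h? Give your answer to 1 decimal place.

22.0 km/h

the airport: 64.97 kt = 120.324 km/h.
the harbour: 89.6 ft/s = 98.316 km/h.
Spread: 120.324 − 98.316 = 22.0 km/h.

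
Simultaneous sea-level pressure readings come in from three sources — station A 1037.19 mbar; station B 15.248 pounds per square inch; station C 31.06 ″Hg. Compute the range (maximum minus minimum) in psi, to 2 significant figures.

station A: 1037.19 mb = 15.0432 psi.
station C: 31.06 inHg = 15.2552 psi.
Spread: 15.2552 − 15.0432 = 0.21 psi.

0.21 psi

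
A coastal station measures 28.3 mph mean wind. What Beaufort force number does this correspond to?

28.3 mph = 12.7 m/s, which is Beaufort 6 (strong breeze, 10.8–13.8 m/s).

Beaufort force 6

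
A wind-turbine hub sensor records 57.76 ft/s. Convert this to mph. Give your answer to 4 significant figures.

39.38 mph

1 ft/s = 0.681818 mph, so 57.76 × 0.681818 = 39.38 mph.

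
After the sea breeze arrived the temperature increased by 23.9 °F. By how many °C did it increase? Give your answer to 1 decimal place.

13.3 °C

For a temperature change the 32° offset cancels: Δ°C = 23.9 × 0.5556 = 13.3 °C.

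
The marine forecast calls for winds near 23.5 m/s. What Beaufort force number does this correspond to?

23.5 m/s lies in the Beaufort 9 band (strong gale, 20.8–24.4 m/s).

Beaufort force 9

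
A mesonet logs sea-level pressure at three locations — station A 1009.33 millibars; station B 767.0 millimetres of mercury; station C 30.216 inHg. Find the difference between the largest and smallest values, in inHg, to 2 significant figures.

0.41 inHg

station A: 1009.33 mb = 29.8055 inHg.
station B: 767.0 mmHg = 30.1968 inHg.
Spread: 30.2160 − 29.8055 = 0.41 inHg.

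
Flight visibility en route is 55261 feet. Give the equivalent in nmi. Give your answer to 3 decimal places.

1 ft = 0.000164579 nmi, so 55261 × 0.000164579 = 9.095 nmi.

9.095 nmi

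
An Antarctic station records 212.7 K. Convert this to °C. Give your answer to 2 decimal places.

-60.45 °C

°C = 212.7 − 273.15 = -60.45 °C.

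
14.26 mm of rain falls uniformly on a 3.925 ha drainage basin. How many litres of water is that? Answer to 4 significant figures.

Area: 3.925 ha = 39250 m².
1 mm over 1 m² is 1 L, so volume = 14.26 × 39250 = 559705 L ≈ 559700 L.

559700 litres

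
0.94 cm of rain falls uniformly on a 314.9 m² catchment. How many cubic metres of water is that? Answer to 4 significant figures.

2.960 cubic metres

Depth: 0.94 cm × 10 = 9.4 mm.
1 mm over 1 m² is 1 L, so volume = 9.4 × 314.9 = 2960.06 L = 2.960 m³.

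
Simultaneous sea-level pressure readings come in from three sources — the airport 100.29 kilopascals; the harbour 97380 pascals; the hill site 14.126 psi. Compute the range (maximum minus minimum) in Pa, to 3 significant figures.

the airport: 100.29 kPa = 100290.00 Pa.
the hill site: 14.126 psi = 97395.34 Pa.
Spread: 100290.00 − 97380.00 = 2910 Pa.

2910 Pa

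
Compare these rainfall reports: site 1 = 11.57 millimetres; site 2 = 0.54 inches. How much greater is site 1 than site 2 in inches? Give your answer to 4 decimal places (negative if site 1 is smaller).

-0.0845 in

site 1: 11.57 mm = 0.455512 in.
Difference: 0.455512 − 0.540000 = -0.0845 in.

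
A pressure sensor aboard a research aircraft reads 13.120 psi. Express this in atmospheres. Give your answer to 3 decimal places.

1 psi = 0.068046 atm, so 13.120 × 0.068046 = 0.893 atm.

0.893 atm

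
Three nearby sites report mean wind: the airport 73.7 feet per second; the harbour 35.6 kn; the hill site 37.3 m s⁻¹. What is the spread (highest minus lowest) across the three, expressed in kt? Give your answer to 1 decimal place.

36.9 kt

the airport: 73.7 ft/s = 43.666 kt.
the hill site: 37.3 m/s = 72.505 kt.
Spread: 72.505 − 35.600 = 36.9 kt.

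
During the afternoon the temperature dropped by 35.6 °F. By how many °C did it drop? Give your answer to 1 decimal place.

19.8 °C

For a temperature change the 32° offset cancels: Δ°C = 35.6 × 0.5556 = 19.8 °C.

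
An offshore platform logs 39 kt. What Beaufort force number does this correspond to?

Beaufort force 8

39 kt lies in the Beaufort 8 band (gale, 34–40 kt).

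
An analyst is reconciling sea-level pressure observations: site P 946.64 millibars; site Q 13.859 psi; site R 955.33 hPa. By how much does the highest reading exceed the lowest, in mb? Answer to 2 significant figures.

8.9 mb

site Q: 13.859 psi = 955.544 mb.
site R: 955.33 hPa = 955.330 mb.
Spread: 955.544 − 946.640 = 8.9 mb.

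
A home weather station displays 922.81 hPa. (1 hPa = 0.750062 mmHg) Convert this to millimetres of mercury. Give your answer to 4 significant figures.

1 hPa = 0.750062 mmHg, so 922.81 × 0.750062 = 692.2 mmHg.

692.2 mmHg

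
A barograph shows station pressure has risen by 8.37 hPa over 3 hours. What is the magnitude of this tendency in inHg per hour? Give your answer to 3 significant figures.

0.0824 inHg per hour

8.37 hPa / 3 h × 0.02953 inHg/hPa = 0.0824 inHg/h.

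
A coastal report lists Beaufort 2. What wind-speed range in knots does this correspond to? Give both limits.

4 to 6 kt

Beaufort 2 (light breeze) spans 4–6 knots.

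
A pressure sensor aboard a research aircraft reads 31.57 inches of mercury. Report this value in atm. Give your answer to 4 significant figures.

1 inHg = 0.0334211 atm, so 31.57 × 0.0334211 = 1.055 atm.

1.055 atm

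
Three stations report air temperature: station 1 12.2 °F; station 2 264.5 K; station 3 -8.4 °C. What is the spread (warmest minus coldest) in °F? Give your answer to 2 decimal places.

4.68 °F

station 1: 12.2 °F = -11.000 °C.
station 2: 264.5 K = -8.650 °C.
Spread: (-8.400) − (-11.000) = 2.600 °C = 4.68 °F.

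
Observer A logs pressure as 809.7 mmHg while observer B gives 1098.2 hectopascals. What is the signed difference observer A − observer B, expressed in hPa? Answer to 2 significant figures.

-19 hPa

observer A: 809.7 mmHg = 1079.51 hPa.
Difference: 1079.51 − 1098.20 = -19 hPa.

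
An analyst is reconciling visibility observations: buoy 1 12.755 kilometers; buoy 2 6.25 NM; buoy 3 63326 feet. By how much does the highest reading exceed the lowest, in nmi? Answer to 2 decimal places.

buoy 1: 12.755 km = 6.8871 nmi.
buoy 3: 63326 ft = 10.4221 nmi.
Spread: 10.4221 − 6.2500 = 4.17 nmi.

4.17 nmi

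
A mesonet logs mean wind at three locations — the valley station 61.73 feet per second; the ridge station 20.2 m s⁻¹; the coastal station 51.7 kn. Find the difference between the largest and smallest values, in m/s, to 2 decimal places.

the valley station: 61.73 ft/s = 18.8153 m/s.
the coastal station: 51.7 kt = 26.5968 m/s.
Spread: 26.5968 − 18.8153 = 7.78 m/s.

7.78 m/s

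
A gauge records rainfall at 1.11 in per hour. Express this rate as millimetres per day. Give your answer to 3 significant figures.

1.11 in/hour × 25.4 mm/in × 24 hour/day = 677 mm/day.

677 mm/day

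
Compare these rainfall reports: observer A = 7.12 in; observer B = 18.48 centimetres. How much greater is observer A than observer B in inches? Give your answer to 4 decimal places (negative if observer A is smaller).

observer B: 18.48 cm = 7.275591 in.
Difference: 7.120000 − 7.275591 = -0.1556 in.

-0.1556 in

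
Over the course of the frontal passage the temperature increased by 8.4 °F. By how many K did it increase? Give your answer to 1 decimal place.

4.7 K

Converting a difference, only the 9/5 scale factor applies: ΔK = 8.4 × 0.5556 = 4.7 K.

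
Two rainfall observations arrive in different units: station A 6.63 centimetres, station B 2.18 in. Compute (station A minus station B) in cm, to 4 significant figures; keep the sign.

1.093 cm

station B: 2.18 in = 5.53720 cm.
Difference: 6.63000 − 5.53720 = 1.093 cm.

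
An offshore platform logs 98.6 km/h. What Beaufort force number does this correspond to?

Beaufort force 10

98.6 km/h = 27.4 m/s, which is Beaufort 10 (storm, 24.5–28.4 m/s).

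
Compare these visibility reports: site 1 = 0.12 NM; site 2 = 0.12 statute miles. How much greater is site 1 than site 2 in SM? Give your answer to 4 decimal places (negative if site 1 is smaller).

0.0181 SM

site 1: 0.12 nmi = 0.138094 SM.
Difference: 0.138094 − 0.120000 = 0.0181 SM.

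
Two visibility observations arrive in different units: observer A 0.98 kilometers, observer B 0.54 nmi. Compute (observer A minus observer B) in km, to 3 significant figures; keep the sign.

observer B: 0.54 nmi = 1.000080 km.
Difference: 0.980000 − 1.000080 = -0.0201 km.

-0.0201 km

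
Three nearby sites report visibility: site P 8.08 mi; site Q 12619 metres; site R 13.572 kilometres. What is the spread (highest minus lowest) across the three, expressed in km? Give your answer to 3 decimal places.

0.953 km

site P: 8.08 SM = 13.00350 km.
site Q: 12619 m = 12.61900 km.
Spread: 13.57200 − 12.61900 = 0.953 km.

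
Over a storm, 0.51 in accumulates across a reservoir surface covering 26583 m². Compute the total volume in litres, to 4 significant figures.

344400 litres

Depth: 0.51 in × 25.4 = 12.954 mm.
1 mm over 1 m² is 1 L, so volume = 12.954 × 26583 = 344356.18 L ≈ 344400 L.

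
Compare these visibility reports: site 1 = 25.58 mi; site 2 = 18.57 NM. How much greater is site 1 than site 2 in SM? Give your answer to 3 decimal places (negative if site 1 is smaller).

4.210 SM

site 2: 18.57 nmi = 21.36997 SM.
Difference: 25.58000 − 21.36997 = 4.210 SM.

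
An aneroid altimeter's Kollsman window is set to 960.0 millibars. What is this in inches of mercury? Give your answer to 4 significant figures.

28.35 inHg

1 mb = 0.02953 inHg, so 960.0 × 0.02953 = 28.35 inHg.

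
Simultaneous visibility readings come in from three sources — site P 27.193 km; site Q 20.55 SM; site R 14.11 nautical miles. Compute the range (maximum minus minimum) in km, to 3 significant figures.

site Q: 20.55 SM = 33.0720 km.
site R: 14.11 nmi = 26.1317 km.
Spread: 33.0720 − 26.1317 = 6.94 km.

6.94 km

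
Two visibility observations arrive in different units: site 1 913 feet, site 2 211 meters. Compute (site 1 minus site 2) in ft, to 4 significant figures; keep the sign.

220.7 ft

site 2: 211 m = 692.257 ft.
Difference: 913.000 − 692.257 = 220.7 ft.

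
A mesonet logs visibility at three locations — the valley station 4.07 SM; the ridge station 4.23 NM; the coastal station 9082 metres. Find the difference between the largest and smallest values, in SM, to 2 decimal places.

1.57 SM

the ridge station: 4.23 nmi = 4.8678 SM.
the coastal station: 9082 m = 5.6433 SM.
Spread: 5.6433 − 4.0700 = 1.57 SM.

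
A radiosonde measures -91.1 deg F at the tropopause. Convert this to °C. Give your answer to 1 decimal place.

°C = (°F − 32) × 5/9 = (-91.1 − 32) / 1.8 = -68.4 °C.

-68.4 °C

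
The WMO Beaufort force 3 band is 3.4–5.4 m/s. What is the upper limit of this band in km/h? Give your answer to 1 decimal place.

19.4 km/h

3.4–5.4 m/s × 3.6 = 12.2–19.4 km/h.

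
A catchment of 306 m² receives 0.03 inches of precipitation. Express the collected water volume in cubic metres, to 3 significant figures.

0.233 cubic metres

Depth: 0.03 in × 25.4 = 0.762 mm.
1 mm over 1 m² is 1 L, so volume = 0.762 × 306 = 233.172 L = 0.233 m³.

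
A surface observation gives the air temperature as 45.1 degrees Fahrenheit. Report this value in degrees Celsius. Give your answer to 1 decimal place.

°C = (°F − 32) × 5/9 = (45.1 − 32) / 1.8 = 7.3 °C.

7.3 °C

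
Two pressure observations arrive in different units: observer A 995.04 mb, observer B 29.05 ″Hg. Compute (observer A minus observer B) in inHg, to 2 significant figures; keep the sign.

observer A: 995.04 mb = 29.3835 inHg.
Difference: 29.3835 − 29.0500 = 0.33 inHg.

0.33 inHg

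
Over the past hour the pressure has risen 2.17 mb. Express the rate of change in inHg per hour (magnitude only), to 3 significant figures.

2.17 mb / 1 h × 0.02953 inHg/mb = 0.0641 inHg/h.

0.0641 inHg per hour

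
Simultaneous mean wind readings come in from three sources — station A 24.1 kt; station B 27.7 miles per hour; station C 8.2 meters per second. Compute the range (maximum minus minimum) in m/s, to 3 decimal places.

station A: 24.1 kt = 12.39811 m/s.
station B: 27.7 mph = 12.38301 m/s.
Spread: 12.39811 − 8.20000 = 4.198 m/s.

4.198 m/s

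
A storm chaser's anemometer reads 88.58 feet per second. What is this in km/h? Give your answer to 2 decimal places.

97.20 km/h

1 ft/s = 1.09728 km/h, so 88.58 × 1.09728 = 97.20 km/h.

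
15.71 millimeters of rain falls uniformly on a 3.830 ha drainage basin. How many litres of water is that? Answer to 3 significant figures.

602000 litres

Area: 3.830 ha = 38300 m².
1 mm over 1 m² is 1 L, so volume = 15.71 × 38300 = 601693 L ≈ 602000 L.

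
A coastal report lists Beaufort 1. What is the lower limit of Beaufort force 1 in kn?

Beaufort 1 (light air) spans 1–3 knots.

1 kt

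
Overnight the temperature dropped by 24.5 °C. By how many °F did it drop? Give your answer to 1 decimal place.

44.1 °F

A change of 1 °C equals a change of 1.8 °F: Δ°F = 24.5 × 1.8 = 44.1 °F.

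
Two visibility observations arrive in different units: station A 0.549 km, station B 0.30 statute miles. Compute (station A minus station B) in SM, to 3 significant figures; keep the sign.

0.0411 SM

station A: 0.549 km = 0.341133 SM.
Difference: 0.341133 − 0.300000 = 0.0411 SM.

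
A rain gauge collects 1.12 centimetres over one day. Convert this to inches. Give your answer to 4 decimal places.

0.4409 in

1 cm = 0.393701 in, so 1.12 × 0.393701 = 0.4409 in.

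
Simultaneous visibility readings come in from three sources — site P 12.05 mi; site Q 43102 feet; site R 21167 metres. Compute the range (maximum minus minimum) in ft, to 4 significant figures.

26340 ft

site P: 12.05 SM = 63624.00 ft.
site R: 21167 m = 69445.54 ft.
Spread: 69445.54 − 43102.00 = 26340 ft.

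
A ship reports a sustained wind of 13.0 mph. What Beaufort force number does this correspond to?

13.0 mph = 5.8 m/s, which is Beaufort 4 (moderate breeze, 5.5–7.9 m/s).

Beaufort force 4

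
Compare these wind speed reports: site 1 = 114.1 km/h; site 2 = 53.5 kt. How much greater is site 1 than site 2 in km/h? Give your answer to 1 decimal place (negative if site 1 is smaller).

site 2: 53.5 kt = 99.082 km/h.
Difference: 114.100 − 99.082 = 15.0 km/h.

15.0 km/h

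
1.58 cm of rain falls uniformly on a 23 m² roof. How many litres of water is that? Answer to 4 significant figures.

363.4 litres

Depth: 1.58 cm × 10 = 15.8 mm.
1 mm over 1 m² is 1 L, so volume = 15.8 × 23 = 363.4 L.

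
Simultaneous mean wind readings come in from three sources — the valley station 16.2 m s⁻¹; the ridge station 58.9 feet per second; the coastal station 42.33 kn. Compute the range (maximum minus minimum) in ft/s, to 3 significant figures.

the valley station: 16.2 m/s = 53.150 ft/s.
the coastal station: 42.33 kt = 71.445 ft/s.
Spread: 71.445 − 53.150 = 18.3 ft/s.

18.3 ft/s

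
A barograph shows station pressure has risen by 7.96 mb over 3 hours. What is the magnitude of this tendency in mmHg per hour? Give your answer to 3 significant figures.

7.96 mb / 3 h × 0.750062 mmHg/mb = 1.99 mmHg/h.

1.99 mmHg per hour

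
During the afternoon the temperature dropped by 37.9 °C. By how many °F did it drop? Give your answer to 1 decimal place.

68.2 °F

Converting a difference, only the 9/5 scale factor applies: Δ°F = 37.9 × 1.8 = 68.2 °F.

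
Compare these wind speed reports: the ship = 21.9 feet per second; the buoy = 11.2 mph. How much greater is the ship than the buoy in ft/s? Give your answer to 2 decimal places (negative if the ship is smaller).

5.47 ft/s

the buoy: 11.2 mph = 16.4267 ft/s.
Difference: 21.9000 − 16.4267 = 5.47 ft/s.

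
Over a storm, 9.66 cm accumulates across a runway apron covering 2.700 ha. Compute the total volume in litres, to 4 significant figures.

Depth: 9.66 cm × 10 = 96.6 mm.
Area: 2.700 ha = 27000 m².
1 mm over 1 m² is 1 L, so volume = 96.6 × 27000 = 2608200 L ≈ 2608000 L.

2608000 litres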